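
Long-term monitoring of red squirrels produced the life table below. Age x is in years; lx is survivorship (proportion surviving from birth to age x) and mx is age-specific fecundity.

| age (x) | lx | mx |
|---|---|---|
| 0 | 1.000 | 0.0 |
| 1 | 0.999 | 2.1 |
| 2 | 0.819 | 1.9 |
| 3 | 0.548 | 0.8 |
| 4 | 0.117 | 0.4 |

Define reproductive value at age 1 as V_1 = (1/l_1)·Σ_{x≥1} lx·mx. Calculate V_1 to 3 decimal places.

4.143

lx·mx for x ≥ 1: 2.0979, 1.5561, 0.4384, 0.0468 → sum = 4.1392
V_1 = 4.1392 / l_1 = 4.1392 / 0.999 = 4.143343… → 4.143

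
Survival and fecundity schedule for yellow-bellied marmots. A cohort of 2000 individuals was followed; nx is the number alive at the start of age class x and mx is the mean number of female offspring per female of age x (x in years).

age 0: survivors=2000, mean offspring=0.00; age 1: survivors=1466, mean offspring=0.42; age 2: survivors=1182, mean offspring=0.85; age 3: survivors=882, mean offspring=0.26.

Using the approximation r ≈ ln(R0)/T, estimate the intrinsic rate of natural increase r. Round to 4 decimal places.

lx = nx/n0 = nx/2000: 1, 0.733, 0.591, 0.441
R0 = Σ lx·mx = 0 + 0.30786 + 0.50235 + 0.11466 = 0.92487
Σ x·lx·mx = 1.65654; T = 1.65654/0.92487 = 1.79111…
r ≈ ln(R0)/T = ln(0.92487)/1.79111… = -0.043606… → -0.0436

-0.0436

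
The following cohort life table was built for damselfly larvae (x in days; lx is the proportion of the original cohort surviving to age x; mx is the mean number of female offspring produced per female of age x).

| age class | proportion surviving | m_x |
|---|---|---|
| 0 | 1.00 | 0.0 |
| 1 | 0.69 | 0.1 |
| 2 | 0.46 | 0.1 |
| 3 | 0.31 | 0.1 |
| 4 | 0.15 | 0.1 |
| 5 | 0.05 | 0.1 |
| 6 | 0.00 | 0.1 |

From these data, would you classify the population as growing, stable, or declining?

R0 = Σ lx·mx = 0 + 0.069 + 0.046 + 0.031 + 0.015 + 0.005 + 0 = 0.166
R0 < 1, so the population is declining.

declining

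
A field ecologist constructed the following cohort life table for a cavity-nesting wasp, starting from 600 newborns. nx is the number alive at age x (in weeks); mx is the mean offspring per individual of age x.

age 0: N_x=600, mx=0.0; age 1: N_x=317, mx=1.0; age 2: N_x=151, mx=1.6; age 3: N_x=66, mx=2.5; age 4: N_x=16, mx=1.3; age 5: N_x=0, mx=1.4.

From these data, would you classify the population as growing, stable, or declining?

growing

lx = nx/n0 = nx/600: 1, 0.52833…, 0.25167…, 0.11, 0.02667…, 0
R0 = Σ lx·mx = 0 + 0.528333… + 0.402667… + 0.275 + 0.034667… + 0 = 1.240667…
R0 > 1, so the population is growing.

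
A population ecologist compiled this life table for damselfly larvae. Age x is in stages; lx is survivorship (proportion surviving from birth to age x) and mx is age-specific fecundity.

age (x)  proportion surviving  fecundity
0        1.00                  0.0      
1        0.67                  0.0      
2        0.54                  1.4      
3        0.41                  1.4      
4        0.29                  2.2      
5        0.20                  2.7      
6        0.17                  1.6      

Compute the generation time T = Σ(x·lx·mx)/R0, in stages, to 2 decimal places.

3.64

lx·mx: 0, 0, 0.756, 0.574, 0.638, 0.54, 0.272 → R0 = 2.78
x·lx·mx: 0, 0, 1.512, 1.722, 2.552, 2.7, 1.632 → Σ = 10.118
T = 10.118 / 2.78 = 3.639568… → 3.64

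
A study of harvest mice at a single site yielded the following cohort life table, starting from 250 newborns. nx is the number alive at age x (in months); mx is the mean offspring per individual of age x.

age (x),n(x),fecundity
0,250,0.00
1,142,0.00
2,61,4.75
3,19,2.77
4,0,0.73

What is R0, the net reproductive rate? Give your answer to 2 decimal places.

1.37

lx = nx/n0 = nx/250: 1, 0.568, 0.244, 0.076, 0
lx·mx by age: 0, 0, 1.159, 0.21052, 0
R0 = Σ lx·mx = 1.36952 → 1.37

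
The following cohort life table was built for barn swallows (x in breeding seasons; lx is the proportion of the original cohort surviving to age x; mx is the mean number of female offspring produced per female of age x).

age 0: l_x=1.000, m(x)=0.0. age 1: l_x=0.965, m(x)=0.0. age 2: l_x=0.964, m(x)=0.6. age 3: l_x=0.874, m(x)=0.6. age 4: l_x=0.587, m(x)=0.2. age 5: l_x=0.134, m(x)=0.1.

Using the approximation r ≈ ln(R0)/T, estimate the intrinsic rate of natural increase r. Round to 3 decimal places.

R0 = Σ lx·mx = 0 + 0 + 0.5784 + 0.5244 + 0.1174 + 0.0134 = 1.2336
Σ x·lx·mx = 3.2666; T = 3.2666/1.2336 = 2.64802…
r ≈ ln(R0)/T = ln(1.2336)/2.64802… = 0.07928… → 0.079

0.079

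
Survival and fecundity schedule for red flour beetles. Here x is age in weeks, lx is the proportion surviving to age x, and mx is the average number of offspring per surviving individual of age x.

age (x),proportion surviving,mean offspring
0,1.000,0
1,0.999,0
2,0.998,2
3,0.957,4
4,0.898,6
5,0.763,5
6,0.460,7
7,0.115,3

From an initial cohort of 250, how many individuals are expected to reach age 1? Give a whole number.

Expected survivors = N0 · l_1 = 250 × 0.999 = 249.75 → 250

250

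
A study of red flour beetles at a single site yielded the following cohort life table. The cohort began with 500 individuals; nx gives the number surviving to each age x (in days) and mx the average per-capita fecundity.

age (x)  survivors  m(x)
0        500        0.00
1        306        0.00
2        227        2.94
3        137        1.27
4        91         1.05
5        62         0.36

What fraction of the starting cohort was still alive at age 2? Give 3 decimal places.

l_2 = n_2/n_0 = 227/500 = 0.454 → 0.454

0.454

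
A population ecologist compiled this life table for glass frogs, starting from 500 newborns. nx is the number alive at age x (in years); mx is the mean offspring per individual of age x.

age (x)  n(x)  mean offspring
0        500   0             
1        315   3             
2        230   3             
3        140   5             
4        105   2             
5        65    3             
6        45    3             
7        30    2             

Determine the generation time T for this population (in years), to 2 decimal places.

2.55

lx = nx/n0 = nx/500: 1, 0.63, 0.46, 0.28, 0.21, 0.13, 0.09, 0.06
lx·mx: 0, 1.89, 1.38, 1.4, 0.42, 0.39, 0.27, 0.12 → R0 = 5.87
x·lx·mx: 0, 1.89, 2.76, 4.2, 1.68, 1.95, 1.62, 0.84 → Σ = 14.94
T = 14.94 / 5.87 = 2.545145… → 2.55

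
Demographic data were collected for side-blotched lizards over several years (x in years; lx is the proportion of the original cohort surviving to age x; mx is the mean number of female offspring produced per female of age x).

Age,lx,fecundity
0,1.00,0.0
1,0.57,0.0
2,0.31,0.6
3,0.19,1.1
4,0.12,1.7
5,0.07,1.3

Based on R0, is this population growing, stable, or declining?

R0 = Σ lx·mx = 0 + 0 + 0.186 + 0.209 + 0.204 + 0.091 = 0.69
R0 < 1, so the population is declining.

declining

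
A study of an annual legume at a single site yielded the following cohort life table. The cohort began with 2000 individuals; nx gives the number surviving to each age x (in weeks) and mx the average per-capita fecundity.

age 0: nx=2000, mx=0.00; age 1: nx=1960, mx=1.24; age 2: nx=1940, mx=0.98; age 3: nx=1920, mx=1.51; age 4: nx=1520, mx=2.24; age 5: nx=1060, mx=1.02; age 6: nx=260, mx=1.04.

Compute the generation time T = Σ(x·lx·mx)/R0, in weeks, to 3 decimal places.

2.968

lx = nx/n0 = nx/2000: 1, 0.98, 0.97, 0.96, 0.76, 0.53, 0.13
lx·mx: 0, 1.2152, 0.9506, 1.4496, 1.7024, 0.5406, 0.1352 → R0 = 5.9936
x·lx·mx: 0, 1.2152, 1.9012, 4.3488, 6.8096, 2.703, 0.8112 → Σ = 17.789
T = 17.789 / 5.9936 = 2.967999… → 2.968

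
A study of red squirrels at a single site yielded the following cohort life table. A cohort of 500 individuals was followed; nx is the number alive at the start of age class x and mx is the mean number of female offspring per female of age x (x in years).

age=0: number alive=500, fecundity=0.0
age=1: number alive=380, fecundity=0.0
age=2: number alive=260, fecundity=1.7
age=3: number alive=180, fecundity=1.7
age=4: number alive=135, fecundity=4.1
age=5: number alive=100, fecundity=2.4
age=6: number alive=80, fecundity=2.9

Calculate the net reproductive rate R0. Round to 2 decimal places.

lx = nx/n0 = nx/500: 1, 0.76, 0.52, 0.36, 0.27, 0.2, 0.16
lx·mx by age: 0, 0, 0.884, 0.612, 1.107, 0.48, 0.464
R0 = Σ lx·mx = 3.547 → 3.55

3.55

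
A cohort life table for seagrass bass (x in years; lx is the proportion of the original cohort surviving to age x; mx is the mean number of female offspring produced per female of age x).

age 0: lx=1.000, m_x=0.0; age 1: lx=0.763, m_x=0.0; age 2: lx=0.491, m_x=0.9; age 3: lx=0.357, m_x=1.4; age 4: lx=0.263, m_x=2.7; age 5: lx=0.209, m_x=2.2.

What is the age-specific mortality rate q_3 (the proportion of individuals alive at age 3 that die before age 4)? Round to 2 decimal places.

0.26

q_3 = (l_3 − l_4) / l_3 = (0.357 − 0.263) / 0.357
     = 0.094 / 0.357 = 0.263305… → 0.26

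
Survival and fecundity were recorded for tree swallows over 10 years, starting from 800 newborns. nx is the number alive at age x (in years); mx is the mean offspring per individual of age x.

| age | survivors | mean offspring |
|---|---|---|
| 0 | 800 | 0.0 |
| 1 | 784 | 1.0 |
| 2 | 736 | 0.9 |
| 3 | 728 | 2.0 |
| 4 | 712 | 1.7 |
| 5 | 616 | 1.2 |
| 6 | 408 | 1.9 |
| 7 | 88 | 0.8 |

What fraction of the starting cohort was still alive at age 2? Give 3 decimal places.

l_2 = n_2/n_0 = 736/800 = 0.92 → 0.920

0.920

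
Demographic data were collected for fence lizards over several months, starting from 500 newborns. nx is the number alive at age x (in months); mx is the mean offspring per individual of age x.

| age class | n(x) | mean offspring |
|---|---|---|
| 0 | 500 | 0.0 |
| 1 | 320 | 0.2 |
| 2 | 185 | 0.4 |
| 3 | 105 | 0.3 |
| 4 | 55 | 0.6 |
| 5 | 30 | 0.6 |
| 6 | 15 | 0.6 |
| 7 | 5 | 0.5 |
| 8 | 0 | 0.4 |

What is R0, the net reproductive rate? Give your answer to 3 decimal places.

lx = nx/n0 = nx/500: 1, 0.64, 0.37, 0.21, 0.11, 0.06, 0.03, 0.01, 0
lx·mx by age: 0, 0.128, 0.148, 0.063, 0.066, 0.036, 0.018, 0.005, 0
R0 = Σ lx·mx = 0.464 → 0.464

0.464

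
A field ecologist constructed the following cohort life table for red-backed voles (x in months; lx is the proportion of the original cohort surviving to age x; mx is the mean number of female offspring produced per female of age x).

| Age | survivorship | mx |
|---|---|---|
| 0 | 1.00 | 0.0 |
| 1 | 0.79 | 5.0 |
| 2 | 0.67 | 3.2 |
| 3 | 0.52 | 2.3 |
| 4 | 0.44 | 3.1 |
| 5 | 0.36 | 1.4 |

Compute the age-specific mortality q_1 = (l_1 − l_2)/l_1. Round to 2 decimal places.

q_1 = (l_1 − l_2) / l_1 = (0.79 − 0.67) / 0.79
     = 0.12 / 0.79 = 0.151899… → 0.15

0.15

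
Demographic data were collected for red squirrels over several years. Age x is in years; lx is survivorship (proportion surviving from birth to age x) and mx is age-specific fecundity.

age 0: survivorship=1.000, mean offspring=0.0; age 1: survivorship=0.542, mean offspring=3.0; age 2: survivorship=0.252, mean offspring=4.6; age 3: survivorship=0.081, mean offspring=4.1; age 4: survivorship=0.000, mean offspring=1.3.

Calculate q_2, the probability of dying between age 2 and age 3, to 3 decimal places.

q_2 = (l_2 − l_3) / l_2 = (0.252 − 0.081) / 0.252
     = 0.171 / 0.252 = 0.678571… → 0.679

0.679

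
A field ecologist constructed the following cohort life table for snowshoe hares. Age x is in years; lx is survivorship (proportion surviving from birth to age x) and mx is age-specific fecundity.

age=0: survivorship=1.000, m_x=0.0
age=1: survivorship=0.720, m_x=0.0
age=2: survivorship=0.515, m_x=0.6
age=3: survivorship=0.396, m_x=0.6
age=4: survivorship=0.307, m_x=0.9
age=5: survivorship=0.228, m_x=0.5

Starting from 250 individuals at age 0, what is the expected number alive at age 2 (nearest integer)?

Expected survivors = N0 · l_2 = 250 × 0.515 = 128.75 → 129

129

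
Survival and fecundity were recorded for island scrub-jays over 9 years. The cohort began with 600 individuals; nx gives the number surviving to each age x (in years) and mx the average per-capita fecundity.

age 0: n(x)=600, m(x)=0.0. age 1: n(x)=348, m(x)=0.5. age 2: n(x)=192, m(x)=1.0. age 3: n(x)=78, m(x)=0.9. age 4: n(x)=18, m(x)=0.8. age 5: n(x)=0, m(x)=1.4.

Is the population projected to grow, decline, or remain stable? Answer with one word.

lx = nx/n0 = nx/600: 1, 0.58, 0.32, 0.13, 0.03, 0
R0 = Σ lx·mx = 0 + 0.29 + 0.32 + 0.117 + 0.024 + 0 = 0.751
R0 < 1, so the population is declining.

declining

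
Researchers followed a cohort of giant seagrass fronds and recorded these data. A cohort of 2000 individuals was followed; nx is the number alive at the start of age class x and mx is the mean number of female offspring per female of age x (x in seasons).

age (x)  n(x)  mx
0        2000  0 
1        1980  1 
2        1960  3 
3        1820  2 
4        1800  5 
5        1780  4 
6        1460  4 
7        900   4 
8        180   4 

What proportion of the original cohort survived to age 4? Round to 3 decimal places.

l_4 = n_4/n_0 = 1800/2000 = 0.9 → 0.900

0.900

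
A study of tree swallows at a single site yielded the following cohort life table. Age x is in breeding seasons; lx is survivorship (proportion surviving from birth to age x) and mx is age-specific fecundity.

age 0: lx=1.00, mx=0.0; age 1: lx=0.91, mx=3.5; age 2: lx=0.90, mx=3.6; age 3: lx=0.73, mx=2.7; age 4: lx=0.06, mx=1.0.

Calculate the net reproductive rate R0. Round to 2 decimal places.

lx·mx by age: 0, 3.185, 3.24, 1.971, 0.06
R0 = Σ lx·mx = 8.456 → 8.46

8.46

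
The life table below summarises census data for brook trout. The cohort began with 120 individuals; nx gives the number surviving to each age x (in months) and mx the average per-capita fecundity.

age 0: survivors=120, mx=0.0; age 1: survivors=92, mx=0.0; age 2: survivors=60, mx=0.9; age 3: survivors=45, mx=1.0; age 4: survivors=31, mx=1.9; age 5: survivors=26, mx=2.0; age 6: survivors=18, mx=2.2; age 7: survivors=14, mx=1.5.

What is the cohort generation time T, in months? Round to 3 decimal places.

lx = nx/n0 = nx/120: 1, 0.76667…, 0.5, 0.375, 0.25833…, 0.21667…, 0.15, 0.11667…
lx·mx: 0, 0, 0.45, 0.375, 0.490833…, 0.433333…, 0.33, 0.175… → R0 = 2.254167…
x·lx·mx: 0, 0, 0.9, 1.125, 1.963333…, 2.166667…, 1.98, 1.225… → Σ = 9.36…
T = 9.36… / 2.254167… = 4.152311… → 4.152

4.152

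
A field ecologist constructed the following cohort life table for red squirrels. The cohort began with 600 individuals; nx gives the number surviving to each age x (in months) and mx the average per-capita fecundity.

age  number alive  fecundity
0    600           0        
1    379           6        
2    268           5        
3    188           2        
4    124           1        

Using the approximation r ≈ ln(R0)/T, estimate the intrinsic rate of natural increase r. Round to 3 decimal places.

1.204

lx = nx/n0 = nx/600: 1, 0.63167…, 0.44667…, 0.31333…, 0.20667…
R0 = Σ lx·mx = 0 + 3.79… + 2.23333… + 0.62667… + 0.20667… = 6.856667…
Σ x·lx·mx = 10.963333…; T = 10.963333…/6.856667… = 1.59893…
r ≈ ln(R0)/T = ln(6.856667…)/1.59893… = 1.20407… → 1.204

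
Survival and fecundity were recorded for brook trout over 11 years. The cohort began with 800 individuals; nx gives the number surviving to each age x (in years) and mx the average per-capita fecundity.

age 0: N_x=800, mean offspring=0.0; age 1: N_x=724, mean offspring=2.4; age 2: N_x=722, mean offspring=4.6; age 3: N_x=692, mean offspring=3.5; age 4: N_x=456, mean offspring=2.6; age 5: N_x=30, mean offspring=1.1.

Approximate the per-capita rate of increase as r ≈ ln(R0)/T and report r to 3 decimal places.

1.010

lx = nx/n0 = nx/800: 1, 0.905, 0.9025, 0.865, 0.57, 0.0375
R0 = Σ lx·mx = 0 + 2.172 + 4.1515 + 3.0275 + 1.482 + 0.04125 = 10.87425
Σ x·lx·mx = 25.69175; T = 25.69175/10.87425 = 2.36262…
r ≈ ln(R0)/T = ln(10.87425)/2.36262… = 1.01006… → 1.010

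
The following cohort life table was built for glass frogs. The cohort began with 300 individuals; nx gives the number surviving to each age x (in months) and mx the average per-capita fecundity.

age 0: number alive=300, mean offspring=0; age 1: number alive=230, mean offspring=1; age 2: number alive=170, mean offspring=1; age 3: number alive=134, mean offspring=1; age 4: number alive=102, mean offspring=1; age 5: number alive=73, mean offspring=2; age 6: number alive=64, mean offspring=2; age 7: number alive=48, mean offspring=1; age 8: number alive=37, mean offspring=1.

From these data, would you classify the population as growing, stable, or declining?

lx = nx/n0 = nx/300: 1, 0.76667…, 0.56667…, 0.44667…, 0.34, 0.24333…, 0.21333…, 0.16, 0.12333…
R0 = Σ lx·mx = 0 + 0.766667… + 0.566667… + 0.446667… + 0.34 + 0.486667… + 0.426667… + 0.16 + 0.123333… = 3.316667…
R0 > 1, so the population is growing.

growing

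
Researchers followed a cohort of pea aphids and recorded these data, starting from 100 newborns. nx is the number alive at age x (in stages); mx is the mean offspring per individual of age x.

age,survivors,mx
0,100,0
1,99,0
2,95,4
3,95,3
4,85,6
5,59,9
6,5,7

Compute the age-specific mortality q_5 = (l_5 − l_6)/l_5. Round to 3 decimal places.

0.915

lx = nx/n0 = nx/100: 1, 0.99, 0.95, 0.95, 0.85, 0.59, 0.05
q_5 = (l_5 − l_6) / l_5 = (0.59 − 0.05) / 0.59
     = 0.54 / 0.59 = 0.915254… → 0.915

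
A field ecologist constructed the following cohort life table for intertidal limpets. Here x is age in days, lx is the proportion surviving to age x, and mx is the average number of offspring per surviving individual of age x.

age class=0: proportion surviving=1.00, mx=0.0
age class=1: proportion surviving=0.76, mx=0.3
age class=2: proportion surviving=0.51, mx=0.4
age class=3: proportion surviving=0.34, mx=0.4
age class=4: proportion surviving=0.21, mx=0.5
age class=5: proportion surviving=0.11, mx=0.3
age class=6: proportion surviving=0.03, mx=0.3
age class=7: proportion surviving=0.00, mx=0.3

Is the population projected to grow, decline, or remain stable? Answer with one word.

R0 = Σ lx·mx = 0 + 0.228 + 0.204 + 0.136 + 0.105 + 0.033 + 0.009 + 0 = 0.715
R0 < 1, so the population is declining.

declining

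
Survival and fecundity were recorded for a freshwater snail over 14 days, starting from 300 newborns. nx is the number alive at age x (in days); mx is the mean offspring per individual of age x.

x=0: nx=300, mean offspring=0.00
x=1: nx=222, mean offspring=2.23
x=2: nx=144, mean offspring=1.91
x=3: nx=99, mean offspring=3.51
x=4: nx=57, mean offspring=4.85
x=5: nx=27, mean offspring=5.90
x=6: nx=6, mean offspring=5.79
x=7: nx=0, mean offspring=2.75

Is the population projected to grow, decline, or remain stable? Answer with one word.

lx = nx/n0 = nx/300: 1, 0.74, 0.48, 0.33, 0.19, 0.09, 0.02, 0
R0 = Σ lx·mx = 0 + 1.6502 + 0.9168 + 1.1583 + 0.9215 + 0.531 + 0.1158 + 0 = 5.2936
R0 > 1, so the population is growing.

growing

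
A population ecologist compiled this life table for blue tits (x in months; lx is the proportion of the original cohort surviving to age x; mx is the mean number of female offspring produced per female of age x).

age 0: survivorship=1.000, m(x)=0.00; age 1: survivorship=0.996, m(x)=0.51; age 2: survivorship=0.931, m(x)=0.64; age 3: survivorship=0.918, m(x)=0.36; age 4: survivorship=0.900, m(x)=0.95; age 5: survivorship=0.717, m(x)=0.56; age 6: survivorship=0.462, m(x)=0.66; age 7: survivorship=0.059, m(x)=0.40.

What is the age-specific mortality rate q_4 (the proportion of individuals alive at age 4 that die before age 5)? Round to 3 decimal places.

q_4 = (l_4 − l_5) / l_4 = (0.9 − 0.717) / 0.9
     = 0.183 / 0.9 = 0.203333… → 0.203

0.203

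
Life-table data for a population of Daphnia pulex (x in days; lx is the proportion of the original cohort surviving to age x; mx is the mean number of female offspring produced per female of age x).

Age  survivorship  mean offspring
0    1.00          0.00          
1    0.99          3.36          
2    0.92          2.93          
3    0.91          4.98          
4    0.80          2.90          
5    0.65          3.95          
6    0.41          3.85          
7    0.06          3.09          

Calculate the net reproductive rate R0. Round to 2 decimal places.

lx·mx by age: 0, 3.3264, 2.6956, 4.5318, 2.32, 2.5675, 1.5785, 0.1854
R0 = Σ lx·mx = 17.2052 → 17.21

17.21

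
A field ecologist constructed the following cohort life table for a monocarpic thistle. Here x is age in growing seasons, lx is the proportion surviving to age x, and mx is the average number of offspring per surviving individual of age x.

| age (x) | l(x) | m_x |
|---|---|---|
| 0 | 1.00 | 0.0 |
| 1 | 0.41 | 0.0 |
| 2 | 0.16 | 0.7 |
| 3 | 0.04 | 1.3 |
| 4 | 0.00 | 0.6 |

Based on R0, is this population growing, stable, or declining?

declining

R0 = Σ lx·mx = 0 + 0 + 0.112 + 0.052 + 0 = 0.164
R0 < 1, so the population is declining.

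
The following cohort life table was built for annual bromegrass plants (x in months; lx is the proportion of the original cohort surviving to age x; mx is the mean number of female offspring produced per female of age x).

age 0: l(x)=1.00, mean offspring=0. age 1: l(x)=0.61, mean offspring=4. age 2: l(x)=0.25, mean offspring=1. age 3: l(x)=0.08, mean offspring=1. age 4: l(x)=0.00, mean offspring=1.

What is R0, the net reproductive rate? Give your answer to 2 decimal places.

2.77

lx·mx by age: 0, 2.44, 0.25, 0.08, 0
R0 = Σ lx·mx = 2.77 → 2.77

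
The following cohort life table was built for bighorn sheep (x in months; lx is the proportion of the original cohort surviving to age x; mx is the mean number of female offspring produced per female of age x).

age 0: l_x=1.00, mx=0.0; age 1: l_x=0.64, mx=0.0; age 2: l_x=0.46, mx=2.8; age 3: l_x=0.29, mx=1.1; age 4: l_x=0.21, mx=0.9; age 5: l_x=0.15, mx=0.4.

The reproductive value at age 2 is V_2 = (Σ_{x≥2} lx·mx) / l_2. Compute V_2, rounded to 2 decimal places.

4.03

lx·mx for x ≥ 2: 1.288, 0.319, 0.189, 0.06 → sum = 1.856
V_2 = 1.856 / l_2 = 1.856 / 0.46 = 4.034783… → 4.03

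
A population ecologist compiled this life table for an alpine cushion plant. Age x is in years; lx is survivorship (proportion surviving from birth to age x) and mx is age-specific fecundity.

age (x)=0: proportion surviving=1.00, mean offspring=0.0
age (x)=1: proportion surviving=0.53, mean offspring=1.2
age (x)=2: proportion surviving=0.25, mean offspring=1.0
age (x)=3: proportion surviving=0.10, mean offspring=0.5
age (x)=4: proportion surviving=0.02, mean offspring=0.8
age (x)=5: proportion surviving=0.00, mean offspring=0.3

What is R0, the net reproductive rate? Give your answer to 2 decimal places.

0.95

lx·mx by age: 0, 0.636, 0.25, 0.05, 0.016, 0
R0 = Σ lx·mx = 0.952 → 0.95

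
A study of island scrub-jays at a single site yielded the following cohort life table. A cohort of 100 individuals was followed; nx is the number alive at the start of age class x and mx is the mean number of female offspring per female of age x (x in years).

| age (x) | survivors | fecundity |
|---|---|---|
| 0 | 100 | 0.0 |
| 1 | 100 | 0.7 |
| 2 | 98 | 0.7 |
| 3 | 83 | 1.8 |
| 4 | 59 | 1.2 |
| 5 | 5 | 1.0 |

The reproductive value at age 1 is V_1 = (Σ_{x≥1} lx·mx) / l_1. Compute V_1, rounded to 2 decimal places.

lx = nx/n0 = nx/100: 1, 1, 0.98, 0.83, 0.59, 0.05
lx·mx for x ≥ 1: 0.7, 0.686, 1.494, 0.708, 0.05 → sum = 3.638
V_1 = 3.638 / l_1 = 3.638 / 1 = 3.638 → 3.64

3.64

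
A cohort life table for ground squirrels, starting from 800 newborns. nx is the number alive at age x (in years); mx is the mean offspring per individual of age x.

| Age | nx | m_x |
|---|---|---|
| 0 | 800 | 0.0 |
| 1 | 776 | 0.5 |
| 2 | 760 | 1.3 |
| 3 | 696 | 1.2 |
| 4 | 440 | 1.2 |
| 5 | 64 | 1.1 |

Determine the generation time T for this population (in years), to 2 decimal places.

2.61

lx = nx/n0 = nx/800: 1, 0.97, 0.95, 0.87, 0.55, 0.08
lx·mx: 0, 0.485, 1.235, 1.044, 0.66, 0.088 → R0 = 3.512
x·lx·mx: 0, 0.485, 2.47, 3.132, 2.64, 0.44 → Σ = 9.167
T = 9.167 / 3.512 = 2.610194… → 2.61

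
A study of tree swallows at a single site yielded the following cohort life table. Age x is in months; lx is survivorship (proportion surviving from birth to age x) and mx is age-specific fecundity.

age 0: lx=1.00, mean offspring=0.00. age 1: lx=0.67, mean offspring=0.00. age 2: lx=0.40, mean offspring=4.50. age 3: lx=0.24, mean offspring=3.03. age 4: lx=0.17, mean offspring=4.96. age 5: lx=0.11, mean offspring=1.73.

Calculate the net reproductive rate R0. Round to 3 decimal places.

3.561

lx·mx by age: 0, 0, 1.8, 0.7272, 0.8432, 0.1903
R0 = Σ lx·mx = 3.5607 → 3.561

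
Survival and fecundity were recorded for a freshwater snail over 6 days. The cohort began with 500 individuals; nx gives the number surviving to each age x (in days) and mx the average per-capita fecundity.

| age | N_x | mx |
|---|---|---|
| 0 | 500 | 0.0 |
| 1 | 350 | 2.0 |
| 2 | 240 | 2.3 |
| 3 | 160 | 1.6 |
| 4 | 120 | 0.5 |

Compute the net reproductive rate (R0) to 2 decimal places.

3.14

lx = nx/n0 = nx/500: 1, 0.7, 0.48, 0.32, 0.24
lx·mx by age: 0, 1.4, 1.104, 0.512, 0.12
R0 = Σ lx·mx = 3.136 → 3.14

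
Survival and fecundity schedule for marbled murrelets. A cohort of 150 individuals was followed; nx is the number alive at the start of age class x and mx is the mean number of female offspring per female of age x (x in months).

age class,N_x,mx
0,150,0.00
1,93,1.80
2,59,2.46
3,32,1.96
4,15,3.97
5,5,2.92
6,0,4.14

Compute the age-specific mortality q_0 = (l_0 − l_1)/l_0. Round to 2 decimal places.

lx = nx/n0 = nx/150: 1, 0.62, 0.39333…, 0.21333…, 0.1, 0.03333…, 0
q_0 = (l_0 − l_1) / l_0 = (1 − 0.62) / 1
     = 0.38 / 1 = 0.38 → 0.38

0.38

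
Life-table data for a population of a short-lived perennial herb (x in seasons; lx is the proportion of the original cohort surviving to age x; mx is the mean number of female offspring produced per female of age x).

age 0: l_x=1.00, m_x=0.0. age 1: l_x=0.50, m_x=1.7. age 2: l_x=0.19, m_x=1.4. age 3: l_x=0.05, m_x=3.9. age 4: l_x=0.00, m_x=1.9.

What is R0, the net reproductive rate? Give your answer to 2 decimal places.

1.31

lx·mx by age: 0, 0.85, 0.266, 0.195, 0
R0 = Σ lx·mx = 1.311 → 1.31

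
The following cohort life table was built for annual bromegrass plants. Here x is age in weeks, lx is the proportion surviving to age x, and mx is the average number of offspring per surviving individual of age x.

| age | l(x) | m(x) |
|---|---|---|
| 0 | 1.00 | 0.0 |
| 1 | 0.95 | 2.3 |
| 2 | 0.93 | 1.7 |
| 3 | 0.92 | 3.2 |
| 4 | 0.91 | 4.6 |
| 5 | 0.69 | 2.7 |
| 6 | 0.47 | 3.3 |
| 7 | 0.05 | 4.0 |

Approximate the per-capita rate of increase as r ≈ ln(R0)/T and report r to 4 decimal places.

R0 = Σ lx·mx = 0 + 2.185 + 1.581 + 2.944 + 4.186 + 1.863 + 1.551 + 0.2 = 14.51
Σ x·lx·mx = 50.944; T = 50.944/14.51 = 3.51096…
r ≈ ln(R0)/T = ln(14.51)/3.51096… = 0.761854… → 0.7619

0.7619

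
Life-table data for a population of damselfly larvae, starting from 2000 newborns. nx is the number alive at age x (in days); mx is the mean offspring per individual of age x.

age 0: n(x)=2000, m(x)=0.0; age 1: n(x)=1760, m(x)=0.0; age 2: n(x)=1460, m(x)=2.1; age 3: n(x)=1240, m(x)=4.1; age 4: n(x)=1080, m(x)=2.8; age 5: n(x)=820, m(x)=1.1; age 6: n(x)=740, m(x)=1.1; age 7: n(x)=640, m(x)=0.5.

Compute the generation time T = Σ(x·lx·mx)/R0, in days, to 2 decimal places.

lx = nx/n0 = nx/2000: 1, 0.88, 0.73, 0.62, 0.54, 0.41, 0.37, 0.32
lx·mx: 0, 0, 1.533, 2.542, 1.512, 0.451, 0.407, 0.16 → R0 = 6.605
x·lx·mx: 0, 0, 3.066, 7.626, 6.048, 2.255, 2.442, 1.12 → Σ = 22.557
T = 22.557 / 6.605 = 3.41514… → 3.42

3.42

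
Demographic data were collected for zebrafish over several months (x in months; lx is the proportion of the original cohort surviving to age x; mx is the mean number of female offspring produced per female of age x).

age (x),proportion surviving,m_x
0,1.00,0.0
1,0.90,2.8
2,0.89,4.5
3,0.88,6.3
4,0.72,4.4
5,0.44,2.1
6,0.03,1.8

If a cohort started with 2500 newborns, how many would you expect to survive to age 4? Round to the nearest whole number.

Expected survivors = N0 · l_4 = 2500 × 0.72 = 1800 → 1800

1800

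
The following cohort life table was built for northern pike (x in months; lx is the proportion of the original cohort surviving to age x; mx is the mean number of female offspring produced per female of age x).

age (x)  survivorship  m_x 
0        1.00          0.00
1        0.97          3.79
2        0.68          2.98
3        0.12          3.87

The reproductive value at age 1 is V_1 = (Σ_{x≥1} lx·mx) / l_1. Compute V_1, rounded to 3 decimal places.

6.358

lx·mx for x ≥ 1: 3.6763, 2.0264, 0.4644 → sum = 6.1671
V_1 = 6.1671 / l_1 = 6.1671 / 0.97 = 6.357835… → 6.358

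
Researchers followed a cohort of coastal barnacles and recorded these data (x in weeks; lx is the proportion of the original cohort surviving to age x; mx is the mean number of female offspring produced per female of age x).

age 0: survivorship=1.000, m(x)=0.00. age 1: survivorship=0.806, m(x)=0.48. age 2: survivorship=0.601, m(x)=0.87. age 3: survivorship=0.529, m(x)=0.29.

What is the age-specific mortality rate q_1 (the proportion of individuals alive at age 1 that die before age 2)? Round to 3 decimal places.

0.254

q_1 = (l_1 − l_2) / l_1 = (0.806 − 0.601) / 0.806
     = 0.205 / 0.806 = 0.254342… → 0.254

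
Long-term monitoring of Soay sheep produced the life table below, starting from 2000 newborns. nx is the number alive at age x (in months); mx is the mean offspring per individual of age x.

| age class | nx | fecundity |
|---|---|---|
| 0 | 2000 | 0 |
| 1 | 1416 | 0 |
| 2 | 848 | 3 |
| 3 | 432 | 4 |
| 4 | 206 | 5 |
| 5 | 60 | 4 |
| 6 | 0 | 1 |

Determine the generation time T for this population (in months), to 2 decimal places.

lx = nx/n0 = nx/2000: 1, 0.708, 0.424, 0.216, 0.103, 0.03, 0
lx·mx: 0, 0, 1.272, 0.864, 0.515, 0.12, 0 → R0 = 2.771
x·lx·mx: 0, 0, 2.544, 2.592, 2.06, 0.6, 0 → Σ = 7.796
T = 7.796 / 2.771 = 2.813425… → 2.81

2.81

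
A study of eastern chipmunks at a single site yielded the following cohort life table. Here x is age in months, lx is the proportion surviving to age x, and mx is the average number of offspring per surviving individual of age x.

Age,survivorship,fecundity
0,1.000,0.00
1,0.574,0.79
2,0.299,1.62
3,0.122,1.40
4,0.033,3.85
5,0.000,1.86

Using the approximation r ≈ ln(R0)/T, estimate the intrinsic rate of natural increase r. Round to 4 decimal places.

R0 = Σ lx·mx = 0 + 0.45346 + 0.48438 + 0.1708 + 0.12705 + 0 = 1.23569
Σ x·lx·mx = 2.44282; T = 2.44282/1.23569 = 1.97689…
r ≈ ln(R0)/T = ln(1.23569)/1.97689… = 0.107052… → 0.1071

0.1071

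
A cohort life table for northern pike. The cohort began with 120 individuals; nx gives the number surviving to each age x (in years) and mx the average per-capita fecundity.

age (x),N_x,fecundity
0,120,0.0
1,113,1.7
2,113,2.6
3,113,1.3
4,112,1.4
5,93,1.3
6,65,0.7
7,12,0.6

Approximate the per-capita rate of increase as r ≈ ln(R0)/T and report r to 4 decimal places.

lx = nx/n0 = nx/120: 1, 0.94167…, 0.94167…, 0.94167…, 0.93333…, 0.775, 0.54167…, 0.1
R0 = Σ lx·mx = 0 + 1.60083… + 2.44833… + 1.22417… + 1.30667… + 1.0075 + 0.37917… + 0.06 = 8.026667…
Σ x·lx·mx = 23.129167…; T = 23.129167…/8.026667… = 2.88154…
r ≈ ln(R0)/T = ln(8.026667…)/2.88154… = 0.722797… → 0.7228

0.7228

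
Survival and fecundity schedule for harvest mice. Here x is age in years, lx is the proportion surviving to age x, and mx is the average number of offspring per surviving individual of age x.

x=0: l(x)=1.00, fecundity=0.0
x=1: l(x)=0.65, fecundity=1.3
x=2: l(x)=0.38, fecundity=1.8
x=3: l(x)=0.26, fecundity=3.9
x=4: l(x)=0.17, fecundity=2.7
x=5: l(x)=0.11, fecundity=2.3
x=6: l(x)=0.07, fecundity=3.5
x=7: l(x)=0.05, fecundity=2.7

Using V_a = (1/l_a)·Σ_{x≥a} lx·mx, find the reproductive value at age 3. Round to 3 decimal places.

lx·mx for x ≥ 3: 1.014, 0.459, 0.253, 0.245, 0.135 → sum = 2.106
V_3 = 2.106 / l_3 = 2.106 / 0.26 = 8.1 → 8.100

8.100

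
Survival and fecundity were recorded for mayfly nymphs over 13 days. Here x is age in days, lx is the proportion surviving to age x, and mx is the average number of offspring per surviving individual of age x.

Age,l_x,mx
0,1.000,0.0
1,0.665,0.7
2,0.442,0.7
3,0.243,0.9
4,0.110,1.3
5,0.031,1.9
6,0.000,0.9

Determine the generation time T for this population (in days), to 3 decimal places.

lx·mx: 0, 0.4655, 0.3094, 0.2187, 0.143, 0.0589, 0 → R0 = 1.1955
x·lx·mx: 0, 0.4655, 0.6188, 0.6561, 0.572, 0.2945, 0 → Σ = 2.6069
T = 2.6069 / 1.1955 = 2.180594… → 2.181

2.181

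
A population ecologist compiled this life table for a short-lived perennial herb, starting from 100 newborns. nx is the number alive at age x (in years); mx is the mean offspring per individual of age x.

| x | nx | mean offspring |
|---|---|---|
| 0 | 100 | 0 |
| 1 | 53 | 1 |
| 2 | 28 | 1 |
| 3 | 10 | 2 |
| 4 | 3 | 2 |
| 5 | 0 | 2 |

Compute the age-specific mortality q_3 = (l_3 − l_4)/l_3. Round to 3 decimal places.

0.700

lx = nx/n0 = nx/100: 1, 0.53, 0.28, 0.1, 0.03, 0
q_3 = (l_3 − l_4) / l_3 = (0.1 − 0.03) / 0.1
     = 0.07 / 0.1 = 0.7 → 0.700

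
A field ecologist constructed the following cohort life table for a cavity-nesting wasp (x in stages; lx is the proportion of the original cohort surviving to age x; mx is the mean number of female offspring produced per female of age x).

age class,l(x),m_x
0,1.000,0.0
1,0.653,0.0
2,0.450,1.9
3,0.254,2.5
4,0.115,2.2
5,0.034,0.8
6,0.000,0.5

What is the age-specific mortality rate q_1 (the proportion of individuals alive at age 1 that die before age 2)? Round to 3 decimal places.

q_1 = (l_1 − l_2) / l_1 = (0.653 − 0.45) / 0.653
     = 0.203 / 0.653 = 0.310873… → 0.311

0.311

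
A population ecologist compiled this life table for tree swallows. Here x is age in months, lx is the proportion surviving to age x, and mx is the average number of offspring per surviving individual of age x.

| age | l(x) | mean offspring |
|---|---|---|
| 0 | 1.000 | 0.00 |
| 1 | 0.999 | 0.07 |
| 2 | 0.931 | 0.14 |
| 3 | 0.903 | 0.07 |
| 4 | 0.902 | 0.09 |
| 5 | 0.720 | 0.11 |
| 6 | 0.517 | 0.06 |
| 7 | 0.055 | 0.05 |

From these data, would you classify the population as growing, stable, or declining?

declining

R0 = Σ lx·mx = 0 + 0.06993 + 0.13034 + 0.06321 + 0.08118 + 0.0792 + 0.03102 + 0.00275 = 0.45763
R0 < 1, so the population is declining.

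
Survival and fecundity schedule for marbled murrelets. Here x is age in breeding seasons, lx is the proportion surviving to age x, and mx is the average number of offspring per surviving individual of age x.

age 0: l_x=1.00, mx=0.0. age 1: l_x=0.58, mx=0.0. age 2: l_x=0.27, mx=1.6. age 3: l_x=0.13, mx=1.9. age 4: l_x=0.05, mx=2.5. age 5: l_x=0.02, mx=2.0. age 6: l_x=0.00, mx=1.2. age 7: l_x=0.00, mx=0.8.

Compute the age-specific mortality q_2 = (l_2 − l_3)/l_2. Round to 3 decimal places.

q_2 = (l_2 − l_3) / l_2 = (0.27 − 0.13) / 0.27
     = 0.14 / 0.27 = 0.518519… → 0.519

0.519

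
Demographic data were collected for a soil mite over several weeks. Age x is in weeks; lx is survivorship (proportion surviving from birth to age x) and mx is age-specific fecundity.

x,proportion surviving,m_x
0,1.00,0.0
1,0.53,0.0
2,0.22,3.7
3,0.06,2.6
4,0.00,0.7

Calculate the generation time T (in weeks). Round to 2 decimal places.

lx·mx: 0, 0, 0.814, 0.156, 0 → R0 = 0.97
x·lx·mx: 0, 0, 1.628, 0.468, 0 → Σ = 2.096
T = 2.096 / 0.97 = 2.160825… → 2.16

2.16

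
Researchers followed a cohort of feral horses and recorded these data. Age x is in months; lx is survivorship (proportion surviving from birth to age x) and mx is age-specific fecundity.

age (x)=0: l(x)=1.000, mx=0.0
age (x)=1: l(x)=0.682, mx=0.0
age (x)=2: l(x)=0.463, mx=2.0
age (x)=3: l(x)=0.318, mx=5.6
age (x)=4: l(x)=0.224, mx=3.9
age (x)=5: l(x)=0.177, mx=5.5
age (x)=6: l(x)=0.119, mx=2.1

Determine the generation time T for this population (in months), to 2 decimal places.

lx·mx: 0, 0, 0.926, 1.7808, 0.8736, 0.9735, 0.2499 → R0 = 4.8038
x·lx·mx: 0, 0, 1.852, 5.3424, 3.4944, 4.8675, 1.4994 → Σ = 17.0557
T = 17.0557 / 4.8038 = 3.55046… → 3.55

3.55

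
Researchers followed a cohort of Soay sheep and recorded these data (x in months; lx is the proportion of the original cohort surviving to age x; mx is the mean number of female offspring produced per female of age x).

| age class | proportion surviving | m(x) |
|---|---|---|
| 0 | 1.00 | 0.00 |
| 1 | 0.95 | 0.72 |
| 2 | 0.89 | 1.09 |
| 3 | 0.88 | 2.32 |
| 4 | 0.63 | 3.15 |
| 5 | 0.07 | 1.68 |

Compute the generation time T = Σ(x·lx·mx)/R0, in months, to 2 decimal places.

lx·mx: 0, 0.684, 0.9701, 2.0416, 1.9845, 0.1176 → R0 = 5.7978
x·lx·mx: 0, 0.684, 1.9402, 6.1248, 7.938, 0.588 → Σ = 17.275
T = 17.275 / 5.7978 = 2.979578… → 2.98

2.98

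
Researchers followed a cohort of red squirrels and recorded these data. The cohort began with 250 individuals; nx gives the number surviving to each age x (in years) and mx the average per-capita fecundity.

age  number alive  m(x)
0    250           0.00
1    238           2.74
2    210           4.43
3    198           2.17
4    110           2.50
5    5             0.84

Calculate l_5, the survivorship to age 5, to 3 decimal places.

0.020

l_5 = n_5/n_0 = 5/250 = 0.02 → 0.020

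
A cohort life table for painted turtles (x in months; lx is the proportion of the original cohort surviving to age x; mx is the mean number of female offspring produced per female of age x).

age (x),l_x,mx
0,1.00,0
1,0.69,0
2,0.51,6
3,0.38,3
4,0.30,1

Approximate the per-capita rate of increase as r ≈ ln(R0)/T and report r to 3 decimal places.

0.630

R0 = Σ lx·mx = 0 + 0 + 3.06 + 1.14 + 0.3 = 4.5
Σ x·lx·mx = 10.74; T = 10.74/4.5 = 2.38667…
r ≈ ln(R0)/T = ln(4.5)/2.38667… = 0.6302… → 0.630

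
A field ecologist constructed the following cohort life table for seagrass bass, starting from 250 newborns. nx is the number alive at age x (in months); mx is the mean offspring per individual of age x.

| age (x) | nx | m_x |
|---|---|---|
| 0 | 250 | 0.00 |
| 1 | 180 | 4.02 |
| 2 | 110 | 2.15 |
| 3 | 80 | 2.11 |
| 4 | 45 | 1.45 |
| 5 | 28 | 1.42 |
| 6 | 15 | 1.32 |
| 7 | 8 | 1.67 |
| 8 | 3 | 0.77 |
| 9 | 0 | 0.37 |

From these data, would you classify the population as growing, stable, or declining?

growing

lx = nx/n0 = nx/250: 1, 0.72, 0.44, 0.32, 0.18, 0.112, 0.06, 0.032, 0.012, 0
R0 = Σ lx·mx = 0 + 2.8944 + 0.946 + 0.6752 + 0.261 + 0.15904 + 0.0792 + 0.05344 + 0.00924 + 0 = 5.07752
R0 > 1, so the population is growing.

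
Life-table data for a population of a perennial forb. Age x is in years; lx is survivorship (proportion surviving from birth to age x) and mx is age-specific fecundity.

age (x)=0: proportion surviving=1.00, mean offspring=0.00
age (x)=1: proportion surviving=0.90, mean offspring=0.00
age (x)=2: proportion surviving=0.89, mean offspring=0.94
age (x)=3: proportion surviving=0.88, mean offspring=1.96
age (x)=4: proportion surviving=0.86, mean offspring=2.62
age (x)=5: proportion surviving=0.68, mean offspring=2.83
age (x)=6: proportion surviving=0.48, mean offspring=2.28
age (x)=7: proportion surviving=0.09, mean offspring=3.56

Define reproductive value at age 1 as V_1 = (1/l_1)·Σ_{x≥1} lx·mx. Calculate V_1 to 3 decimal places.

9.060

lx·mx for x ≥ 1: 0, 0.8366, 1.7248, 2.2532, 1.9244, 1.0944, 0.3204 → sum = 8.1538
V_1 = 8.1538 / l_1 = 8.1538 / 0.9 = 9.059778… → 9.060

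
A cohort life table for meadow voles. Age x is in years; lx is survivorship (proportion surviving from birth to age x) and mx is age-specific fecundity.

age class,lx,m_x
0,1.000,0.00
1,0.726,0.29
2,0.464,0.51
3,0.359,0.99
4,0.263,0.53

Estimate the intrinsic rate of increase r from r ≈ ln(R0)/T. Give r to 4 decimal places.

-0.0244

R0 = Σ lx·mx = 0 + 0.21054 + 0.23664 + 0.35541 + 0.13939 = 0.94198
Σ x·lx·mx = 2.30761; T = 2.30761/0.94198 = 2.44974…
r ≈ ln(R0)/T = ln(0.94198)/2.44974… = -0.024399… → -0.0244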